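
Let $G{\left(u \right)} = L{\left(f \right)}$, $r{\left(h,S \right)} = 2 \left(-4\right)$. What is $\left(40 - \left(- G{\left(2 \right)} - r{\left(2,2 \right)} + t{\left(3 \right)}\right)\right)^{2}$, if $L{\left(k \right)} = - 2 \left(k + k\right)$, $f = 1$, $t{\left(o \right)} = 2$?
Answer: $676$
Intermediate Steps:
$r{\left(h,S \right)} = -8$
$L{\left(k \right)} = - 4 k$ ($L{\left(k \right)} = - 2 \cdot 2 k = - 4 k$)
$G{\left(u \right)} = -4$ ($G{\left(u \right)} = \left(-4\right) 1 = -4$)
$\left(40 - \left(- G{\left(2 \right)} - r{\left(2,2 \right)} + t{\left(3 \right)}\right)\right)^{2} = \left(40 - 14\right)^{2} = 26^{2} = 676$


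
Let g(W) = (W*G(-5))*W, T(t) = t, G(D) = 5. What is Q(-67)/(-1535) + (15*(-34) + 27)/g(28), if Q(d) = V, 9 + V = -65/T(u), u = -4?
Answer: -4399/34384 ≈ -0.12794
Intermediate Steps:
V = 29/4 (V = -9 - 65/(-4) = -9 - 65*(-¼) = -9 + 65/4 = 29/4 ≈ 7.2500)
g(W) = 5*W² (g(W) = (W*5)*W = (5*W)*W = 5*W²)
Q(d) = 29/4
Q(-67)/(-1535) + (15*(-34) + 27)/g(28) = (29/4)/(-1535) + (15*(-34) + 27)/((5*28²)) = (29/4)*(-1/1535) + (-510 + 27)/((5*784)) = -29/6140 - 483/3920 = -29/6140 - 483*1/3920 = -29/6140 - 69/560 = -4399/34384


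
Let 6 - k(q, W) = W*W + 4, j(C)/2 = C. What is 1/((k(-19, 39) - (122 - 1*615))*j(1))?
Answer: -1/2052 ≈ -0.00048733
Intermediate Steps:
j(C) = 2*C
k(q, W) = 2 - W² (k(q, W) = 6 - (W*W + 4) = 6 - (W² + 4) = 6 - (4 + W²) = 6 + (-4 - W²) = 2 - W²)
1/((k(-19, 39) - (122 - 1*615))*j(1)) = 1/(((2 - 1*39²) - (122 - 1*615))*(2*1)) = 1/(((2 - 1*1521) - (122 - 615))*2) = 1/(((2 - 1521) - 1*(-493))*2) = 1/((-1519 + 493)*2) = 1/(-1026*2) = 1/(-2052) = -1/2052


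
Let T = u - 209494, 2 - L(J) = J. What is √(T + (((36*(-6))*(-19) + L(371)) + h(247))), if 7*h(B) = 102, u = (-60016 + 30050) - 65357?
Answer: 4*I*√922019/7 ≈ 548.7*I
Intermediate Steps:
L(J) = 2 - J
u = -95323 (u = -29966 - 65357 = -95323)
h(B) = 102/7 (h(B) = (⅐)*102 = 102/7)
T = -304817 (T = -95323 - 209494 = -304817)
√(T + (((36*(-6))*(-19) + L(371)) + h(247))) = √(-304817 + (((36*(-6))*(-19) + (2 - 1*371)) + 102/7)) = √(-304817 + ((-216*(-19) + (2 - 371)) + 102/7)) = √(-304817 + ((4104 - 369) + 102/7)) = √(-304817 + (3735 + 102/7)) = √(-304817 + 26247/7) = √(-2107472/7) = 4*I*√922019/7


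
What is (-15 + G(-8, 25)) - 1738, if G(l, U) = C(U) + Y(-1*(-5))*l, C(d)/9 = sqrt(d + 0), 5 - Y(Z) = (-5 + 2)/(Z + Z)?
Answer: -8752/5 ≈ -1750.4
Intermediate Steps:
Y(Z) = 5 + 3/(2*Z) (Y(Z) = 5 - (-5 + 2)/(Z + Z) = 5 - (-3)/(2*Z) = 5 + 3/(2*Z))
C(d) = 9*sqrt(d) (C(d) = 9*sqrt(d + 0) = 9*sqrt(d))
G(l, U) = 9*sqrt(U) + 53*l/10 (G(l, U) = 9*sqrt(U) + (5 + 3/(2*((-1*(-5)))))*l = 9*sqrt(U) + (5 + (3/2)/5)*l = 9*sqrt(U) + (5 + (3/2)*(1/5))*l = 9*sqrt(U) + (5 + 3/10)*l = 9*sqrt(U) + 53*l/10)
(-15 + G(-8, 25)) - 1738 = (-15 + (9*sqrt(25) + (53/10)*(-8))) - 1738 = (-15 + (9*5 - 212/5)) - 1738 = (-15 + (45 - 212/5)) - 1738 = (-15 + 13/5) - 1738 = -62/5 - 1738 = -8752/5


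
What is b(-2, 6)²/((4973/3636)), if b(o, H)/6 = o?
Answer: 523584/4973 ≈ 105.29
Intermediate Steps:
b(o, H) = 6*o
b(-2, 6)²/((4973/3636)) = (6*(-2))²/((4973/3636)) = (-12)²/((4973*(1/3636))) = 144/(4973/3636) = 144*(3636/4973) = 523584/4973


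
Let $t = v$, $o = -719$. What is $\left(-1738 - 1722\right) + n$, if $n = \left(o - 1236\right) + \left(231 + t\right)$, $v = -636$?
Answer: $-5820$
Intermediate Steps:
$t = -636$
$n = -2360$ ($n = \left(-719 - 1236\right) + \left(231 - 636\right) = -1955 - 405 = -2360$)
$\left(-1738 - 1722\right) + n = \left(-1738 - 1722\right) - 2360 = -3460 - 2360 = -5820$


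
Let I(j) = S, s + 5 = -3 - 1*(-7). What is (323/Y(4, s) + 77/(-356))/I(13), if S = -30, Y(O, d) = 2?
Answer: -19139/3560 ≈ -5.3761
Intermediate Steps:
s = -1 (s = -5 + (-3 - 1*(-7)) = -5 + (-3 + 7) = -5 + 4 = -1)
I(j) = -30
(323/Y(4, s) + 77/(-356))/I(13) = (323/2 + 77/(-356))/(-30) = (323*(½) + 77*(-1/356))*(-1/30) = (323/2 - 77/356)*(-1/30) = (57417/356)*(-1/30) = -19139/3560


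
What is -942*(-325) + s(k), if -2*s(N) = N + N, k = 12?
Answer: 306138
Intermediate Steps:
s(N) = -N (s(N) = -(N + N)/2 = -N)
-942*(-325) + s(k) = -942*(-325) - 1*12 = 306150 - 12 = 306138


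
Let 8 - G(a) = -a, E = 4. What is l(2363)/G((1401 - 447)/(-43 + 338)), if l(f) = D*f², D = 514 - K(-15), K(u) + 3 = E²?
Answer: 825253139355/3314 ≈ 2.4902e+8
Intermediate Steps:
K(u) = 13 (K(u) = -3 + 4² = -3 + 16 = 13)
D = 501 (D = 514 - 1*13 = 514 - 13 = 501)
G(a) = 8 + a (G(a) = 8 - (-1)*a = 8 + a)
l(f) = 501*f²
l(2363)/G((1401 - 447)/(-43 + 338)) = (501*2363²)/(8 + (1401 - 447)/(-43 + 338)) = (501*5583769)/(8 + 954/295) = 2797468269/(8 + 954*(1/295)) = 2797468269/(8 + 954/295) = 2797468269/(3314/295) = 2797468269*(295/3314) = 825253139355/3314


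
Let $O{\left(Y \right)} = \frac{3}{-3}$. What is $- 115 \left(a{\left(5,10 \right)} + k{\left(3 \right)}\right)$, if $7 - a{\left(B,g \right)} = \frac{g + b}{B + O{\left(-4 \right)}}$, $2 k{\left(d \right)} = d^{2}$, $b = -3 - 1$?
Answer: $-1150$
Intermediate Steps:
$b = -4$
$O{\left(Y \right)} = -1$ ($O{\left(Y \right)} = 3 \left(- \frac{1}{3}\right) = -1$)
$k{\left(d \right)} = \frac{d^{2}}{2}$
$a{\left(B,g \right)} = 7 - \frac{-4 + g}{-1 + B}$ ($a{\left(B,g \right)} = 7 - \frac{g - 4}{B - 1} = 7 - \frac{-4 + g}{-1 + B}$)
$- 115 \left(a{\left(5,10 \right)} + k{\left(3 \right)}\right) = - 115 \left(\frac{-3 - 10 + 7 \cdot 5}{-1 + 5} + \frac{3^{2}}{2}\right) = - 115 \left(\frac{-3 - 10 + 35}{4} + \frac{1}{2} \cdot 9\right) = - 115 \left(\frac{1}{4} \cdot 22 + \frac{9}{2}\right) = - 115 \left(\frac{11}{2} + \frac{9}{2}\right) = \left(-115\right) 10 = -1150$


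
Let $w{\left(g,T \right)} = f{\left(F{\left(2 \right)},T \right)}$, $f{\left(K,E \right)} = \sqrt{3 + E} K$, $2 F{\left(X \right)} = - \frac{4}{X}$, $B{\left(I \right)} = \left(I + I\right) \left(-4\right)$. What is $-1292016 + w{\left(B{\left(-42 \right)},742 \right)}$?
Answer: $-1292016 - \sqrt{745} \approx -1.292 \cdot 10^{6}$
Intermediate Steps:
$B{\left(I \right)} = - 8 I$ ($B{\left(I \right)} = 2 I \left(-4\right) = - 8 I$)
$F{\left(X \right)} = - \frac{2}{X}$ ($F{\left(X \right)} = \frac{\left(-4\right) \frac{1}{X}}{2} = - \frac{2}{X}$)
$f{\left(K,E \right)} = K \sqrt{3 + E}$
$w{\left(g,T \right)} = - \sqrt{3 + T}$ ($w{\left(g,T \right)} = - \frac{2}{2} \sqrt{3 + T} = \left(-2\right) \frac{1}{2} \sqrt{3 + T} = - \sqrt{3 + T}$)
$-1292016 + w{\left(B{\left(-42 \right)},742 \right)} = -1292016 - \sqrt{3 + 742} = -1292016 - \sqrt{745}$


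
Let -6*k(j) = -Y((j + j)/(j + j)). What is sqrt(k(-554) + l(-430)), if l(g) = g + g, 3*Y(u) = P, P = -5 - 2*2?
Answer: I*sqrt(3442)/2 ≈ 29.334*I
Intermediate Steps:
P = -9 (P = -5 - 4 = -9)
Y(u) = -3 (Y(u) = (1/3)*(-9) = -3)
l(g) = 2*g
k(j) = -1/2 (k(j) = -(-1)*(-3)/6 = -1/6*3 = -1/2)
sqrt(k(-554) + l(-430)) = sqrt(-1/2 + 2*(-430)) = sqrt(-1/2 - 860) = sqrt(-1721/2) = I*sqrt(3442)/2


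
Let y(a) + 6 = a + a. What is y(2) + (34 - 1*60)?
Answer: -28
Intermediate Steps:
y(a) = -6 + 2*a (y(a) = -6 + (a + a) = -6 + 2*a)
y(2) + (34 - 1*60) = (-6 + 2*2) + (34 - 1*60) = (-6 + 4) + (34 - 60) = -2 - 26 = -28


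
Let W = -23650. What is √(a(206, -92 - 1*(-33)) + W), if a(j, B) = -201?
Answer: I*√23851 ≈ 154.44*I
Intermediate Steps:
√(a(206, -92 - 1*(-33)) + W) = √(-201 - 23650) = √(-23851) = I*√23851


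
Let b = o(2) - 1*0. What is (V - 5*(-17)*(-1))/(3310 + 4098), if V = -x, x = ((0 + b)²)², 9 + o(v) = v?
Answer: -1243/3704 ≈ -0.33558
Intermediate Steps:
o(v) = -9 + v
b = -7 (b = (-9 + 2) - 1*0 = -7 + 0 = -7)
x = 2401 (x = ((0 - 7)²)² = ((-7)²)² = 49² = 2401)
V = -2401 (V = -1*2401 = -2401)
(V - 5*(-17)*(-1))/(3310 + 4098) = (-2401 - 5*(-17)*(-1))/(3310 + 4098) = (-2401 + 85*(-1))/7408 = (-2401 - 85)*(1/7408) = -2486*1/7408 = -1243/3704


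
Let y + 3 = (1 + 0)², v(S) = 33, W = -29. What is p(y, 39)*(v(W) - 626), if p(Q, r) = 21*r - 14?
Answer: -477365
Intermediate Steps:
y = -2 (y = -3 + (1 + 0)² = -3 + 1² = -3 + 1 = -2)
p(Q, r) = -14 + 21*r
p(y, 39)*(v(W) - 626) = (-14 + 21*39)*(33 - 626) = (-14 + 819)*(-593) = 805*(-593) = -477365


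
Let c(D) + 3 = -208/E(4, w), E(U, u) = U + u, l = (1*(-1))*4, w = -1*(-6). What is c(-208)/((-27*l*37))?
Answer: -119/19980 ≈ -0.0059560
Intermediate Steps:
w = 6
l = -4 (l = -1*4 = -4)
c(D) = -119/5 (c(D) = -3 - 208/(4 + 6) = -3 - 208/10 = -3 - 208*⅒ = -3 - 104/5 = -119/5)
c(-208)/((-27*l*37)) = -119/(5*(-27*(-4)*37)) = -119/(5*(108*37)) = -119/5/3996 = -119/5*1/3996 = -119/19980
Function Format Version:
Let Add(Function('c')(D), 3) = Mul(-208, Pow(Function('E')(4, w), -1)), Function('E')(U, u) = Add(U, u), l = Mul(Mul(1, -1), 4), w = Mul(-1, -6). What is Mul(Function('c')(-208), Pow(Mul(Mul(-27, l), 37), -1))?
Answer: Rational(-119, 19980) ≈ -0.0059560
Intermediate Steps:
w = 6
l = -4 (l = Mul(-1, 4) = -4)
Function('c')(D) = Rational(-119, 5) (Function('c')(D) = Add(-3, Mul(-208, Pow(Add(4, 6), -1))) = Add(-3, Mul(-208, Pow(10, -1))) = Add(-3, Mul(-208, Rational(1, 10))) = Add(-3, Rational(-104, 5)) = Rational(-119, 5))
Mul(Function('c')(-208), Pow(Mul(Mul(-27, l), 37), -1)) = Mul(Rational(-119, 5), Pow(Mul(Mul(-27, -4), 37), -1)) = Mul(Rational(-119, 5), Pow(Mul(108, 37), -1)) = Mul(Rational(-119, 5), Pow(3996, -1)) = Mul(Rational(-119, 5), Rational(1, 3996)) = Rational(-119, 19980)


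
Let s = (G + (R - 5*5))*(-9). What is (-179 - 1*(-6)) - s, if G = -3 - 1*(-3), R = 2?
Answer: -380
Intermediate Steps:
G = 0 (G = -3 + 3 = 0)
s = 207 (s = (0 + (2 - 5*5))*(-9) = (0 + (2 - 25))*(-9) = (0 - 23)*(-9) = -23*(-9) = 207)
(-179 - 1*(-6)) - s = (-179 - 1*(-6)) - 1*207 = (-179 + 6) - 207 = -173 - 207 = -380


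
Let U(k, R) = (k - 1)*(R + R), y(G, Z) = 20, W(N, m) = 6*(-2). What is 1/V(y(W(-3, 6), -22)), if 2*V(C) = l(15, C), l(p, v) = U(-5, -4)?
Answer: 1/24 ≈ 0.041667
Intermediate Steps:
W(N, m) = -12
U(k, R) = 2*R*(-1 + k) (U(k, R) = (-1 + k)*(2*R) = 2*R*(-1 + k))
l(p, v) = 48 (l(p, v) = 2*(-4)*(-1 - 5) = 2*(-4)*(-6) = 48)
V(C) = 24 (V(C) = (½)*48 = 24)
1/V(y(W(-3, 6), -22)) = 1/24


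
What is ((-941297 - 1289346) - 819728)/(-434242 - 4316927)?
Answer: 3050371/4751169 ≈ 0.64202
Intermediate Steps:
((-941297 - 1289346) - 819728)/(-434242 - 4316927) = (-2230643 - 819728)/(-4751169) = -3050371*(-1/4751169) = 3050371/4751169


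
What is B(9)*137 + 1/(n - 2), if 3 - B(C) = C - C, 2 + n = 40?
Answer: 14797/36 ≈ 411.03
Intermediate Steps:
n = 38 (n = -2 + 40 = 38)
B(C) = 3 (B(C) = 3 - (C - C) = 3 - 1*0 = 3 + 0 = 3)
B(9)*137 + 1/(n - 2) = 3*137 + 1/(38 - 2) = 411 + 1/36 = 14797/36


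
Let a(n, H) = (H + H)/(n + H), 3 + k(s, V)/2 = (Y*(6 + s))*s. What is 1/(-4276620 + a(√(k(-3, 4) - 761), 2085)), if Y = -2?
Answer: (-√731 + 2085*I)/(30*(-297224951*I + 142554*√731)) ≈ -2.3383e-7 + 1.4181e-15*I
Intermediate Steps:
k(s, V) = -6 + 2*s*(-12 - 2*s) (k(s, V) = -6 + 2*((-2*(6 + s))*s) = -6 + 2*((-12 - 2*s)*s) = -6 + 2*(s*(-12 - 2*s)) = -6 + 2*s*(-12 - 2*s))
a(n, H) = 2*H/(H + n) (a(n, H) = (2*H)/(H + n) = 2*H/(H + n))
1/(-4276620 + a(√(k(-3, 4) - 761), 2085)) = 1/(-4276620 + 2*2085/(2085 + √((-6 - 24*(-3) - 4*(-3)²) - 761))) = 1/(-4276620 + 2*2085/(2085 + √((-6 + 72 - 4*9) - 761))) = 1/(-4276620 + 2*2085/(2085 + √((-6 + 72 - 36) - 761))) = 1/(-4276620 + 2*2085/(2085 + √(30 - 761))) = 1/(-4276620 + 2*2085/(2085 + √(-731))) = 1/(-4276620 + 2*2085/(2085 + I*√731)) = 1/(-4276620 + 4170/(2085 + I*√731))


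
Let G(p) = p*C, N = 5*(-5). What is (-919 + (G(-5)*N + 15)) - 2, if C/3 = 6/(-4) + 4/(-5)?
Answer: -3537/2 ≈ -1768.5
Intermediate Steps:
C = -69/10 (C = 3*(6/(-4) + 4/(-5)) = 3*(6*(-¼) + 4*(-⅕)) = 3*(-3/2 - ⅘) = 3*(-23/10) = -69/10 ≈ -6.9000)
N = -25
G(p) = -69*p/10 (G(p) = p*(-69/10) = -69*p/10)
(-919 + (G(-5)*N + 15)) - 2 = (-919 + (-69/10*(-5)*(-25) + 15)) - 2 = (-919 + ((69/2)*(-25) + 15)) - 2 = (-919 + (-1725/2 + 15)) - 2 = (-919 - 1695/2) - 2 = -3533/2 - 2 = -3537/2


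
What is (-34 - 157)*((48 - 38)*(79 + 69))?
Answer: -282680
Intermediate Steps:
(-34 - 157)*((48 - 38)*(79 + 69)) = -1910*148 = -191*1480 = -282680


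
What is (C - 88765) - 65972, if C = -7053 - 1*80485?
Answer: -242275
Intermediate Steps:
C = -87538 (C = -7053 - 80485 = -87538)
(C - 88765) - 65972 = (-87538 - 88765) - 65972 = -176303 - 65972 = -242275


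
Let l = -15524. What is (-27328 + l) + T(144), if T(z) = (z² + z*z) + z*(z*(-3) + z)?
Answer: -42852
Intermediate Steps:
T(z) = 0 (T(z) = (z² + z²) + z*(-3*z + z) = 2*z² + z*(-2*z) = 2*z² - 2*z² = 0)
(-27328 + l) + T(144) = (-27328 - 15524) + 0 = -42852 + 0 = -42852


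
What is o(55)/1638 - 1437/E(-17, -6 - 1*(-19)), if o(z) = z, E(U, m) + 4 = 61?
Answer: -783557/31122 ≈ -25.177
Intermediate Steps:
E(U, m) = 57 (E(U, m) = -4 + 61 = 57)
o(55)/1638 - 1437/E(-17, -6 - 1*(-19)) = 55/1638 - 1437/57 = 55*(1/1638) - 1437*1/57 = 55/1638 - 479/19 = -783557/31122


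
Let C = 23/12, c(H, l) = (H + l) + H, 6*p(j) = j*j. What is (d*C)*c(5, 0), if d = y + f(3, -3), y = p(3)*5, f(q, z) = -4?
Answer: 805/12 ≈ 67.083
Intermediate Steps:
p(j) = j²/6 (p(j) = (j*j)/6 = j²/6)
y = 15/2 (y = ((⅙)*3²)*5 = ((⅙)*9)*5 = (3/2)*5 = 15/2 ≈ 7.5000)
c(H, l) = l + 2*H
C = 23/12 (C = 23*(1/12) = 23/12 ≈ 1.9167)
d = 7/2 (d = 15/2 - 4 = 7/2 ≈ 3.5000)
(d*C)*c(5, 0) = ((7/2)*(23/12))*(0 + 2*5) = 161*(0 + 10)/24 = (161/24)*10 = 805/12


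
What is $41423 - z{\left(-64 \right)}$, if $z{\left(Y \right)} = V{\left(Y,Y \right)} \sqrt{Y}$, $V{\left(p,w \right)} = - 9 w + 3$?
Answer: $41423 - 4632 i \approx 41423.0 - 4632.0 i$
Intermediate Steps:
$V{\left(p,w \right)} = 3 - 9 w$
$z{\left(Y \right)} = \sqrt{Y} \left(3 - 9 Y\right)$ ($z{\left(Y \right)} = \left(3 - 9 Y\right) \sqrt{Y} = \sqrt{Y} \left(3 - 9 Y\right)$)
$41423 - z{\left(-64 \right)} = 41423 - \sqrt{-64} \left(3 - -576\right) = 41423 - 8 i \left(3 + 576\right) = 41423 - 8 i 579 = 41423 - 4632 i$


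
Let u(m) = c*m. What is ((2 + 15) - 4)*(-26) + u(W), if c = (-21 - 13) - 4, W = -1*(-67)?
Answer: -2884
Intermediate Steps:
W = 67
c = -38 (c = -34 - 4 = -38)
u(m) = -38*m
((2 + 15) - 4)*(-26) + u(W) = ((2 + 15) - 4)*(-26) - 38*67 = (17 - 4)*(-26) - 2546 = 13*(-26) - 2546 = -338 - 2546 = -2884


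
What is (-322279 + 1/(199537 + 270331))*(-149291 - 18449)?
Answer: 6350157886885885/117467 ≈ 5.4059e+10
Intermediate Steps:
(-322279 + 1/(199537 + 270331))*(-149291 - 18449) = (-322279 + 1/469868)*(-167740) = -151428589171/469868*(-167740) = 6350157886885885/117467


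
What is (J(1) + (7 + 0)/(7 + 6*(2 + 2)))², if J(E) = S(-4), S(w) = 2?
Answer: 4761/961 ≈ 4.9542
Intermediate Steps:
J(E) = 2
(J(1) + (7 + 0)/(7 + 6*(2 + 2)))² = (2 + (7 + 0)/(7 + 6*(2 + 2)))² = (2 + 7/(7 + 6*4))² = (2 + 7/(7 + 24))² = (2 + 7/31)² = (69/31)² = 4761/961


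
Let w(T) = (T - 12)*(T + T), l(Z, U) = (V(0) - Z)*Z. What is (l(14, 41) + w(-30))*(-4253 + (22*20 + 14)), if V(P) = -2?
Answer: -8722504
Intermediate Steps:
l(Z, U) = Z*(-2 - Z) (l(Z, U) = (-2 - Z)*Z = Z*(-2 - Z))
w(T) = 2*T*(-12 + T) (w(T) = (-12 + T)*(2*T) = 2*T*(-12 + T))
(l(14, 41) + w(-30))*(-4253 + (22*20 + 14)) = (-1*14*(2 + 14) + 2*(-30)*(-12 - 30))*(-4253 + (22*20 + 14)) = (-1*14*16 + 2*(-30)*(-42))*(-4253 + (440 + 14)) = (-224 + 2520)*(-4253 + 454) = 2296*(-3799) = -8722504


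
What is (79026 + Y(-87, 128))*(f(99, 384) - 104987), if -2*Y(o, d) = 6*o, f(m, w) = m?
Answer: -8316254856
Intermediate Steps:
Y(o, d) = -3*o
(79026 + Y(-87, 128))*(f(99, 384) - 104987) = (79026 - 3*(-87))*(99 - 104987) = (79026 + 261)*(-104888) = 79287*(-104888) = -8316254856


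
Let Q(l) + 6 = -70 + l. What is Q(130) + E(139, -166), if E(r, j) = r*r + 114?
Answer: 19489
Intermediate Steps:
Q(l) = -76 + l (Q(l) = -6 + (-70 + l) = -76 + l)
E(r, j) = 114 + r² (E(r, j) = r² + 114 = 114 + r²)
Q(130) + E(139, -166) = (-76 + 130) + (114 + 139²) = 54 + (114 + 19321) = 54 + 19435 = 19489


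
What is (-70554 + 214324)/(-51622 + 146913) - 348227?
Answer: -33182755287/95291 ≈ -3.4823e+5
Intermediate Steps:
(-70554 + 214324)/(-51622 + 146913) - 348227 = 143770/95291 - 348227 = -33182755287/95291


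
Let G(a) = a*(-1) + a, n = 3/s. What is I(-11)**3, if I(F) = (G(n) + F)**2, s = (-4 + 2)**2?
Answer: 1771561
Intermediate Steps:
s = 4 (s = (-2)**2 = 4)
n = 3/4 ≈ 0.75000
G(a) = 0 (G(a) = -a + a = 0)
I(F) = F**2 (I(F) = (0 + F)**2 = F**2)
I(-11)**3 = ((-11)**2)**3 = 121**3 = 1771561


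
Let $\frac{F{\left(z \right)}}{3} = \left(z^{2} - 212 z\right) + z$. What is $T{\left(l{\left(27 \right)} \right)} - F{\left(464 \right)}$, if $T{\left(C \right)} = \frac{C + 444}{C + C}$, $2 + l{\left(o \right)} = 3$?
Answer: $- \frac{703907}{2} \approx -3.5195 \cdot 10^{5}$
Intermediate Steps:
$F{\left(z \right)} = - 633 z + 3 z^{2}$ ($F{\left(z \right)} = 3 \left(\left(z^{2} - 212 z\right) + z\right) = 3 \left(z^{2} - 211 z\right) = - 633 z + 3 z^{2}$)
$l{\left(o \right)} = 1$ ($l{\left(o \right)} = -2 + 3 = 1$)
$T{\left(C \right)} = \frac{444 + C}{2 C}$
$T{\left(l{\left(27 \right)} \right)} - F{\left(464 \right)} = \frac{444 + 1}{2 \cdot 1} - 3 \cdot 464 \left(-211 + 464\right) = \frac{1}{2} \cdot 1 \cdot 445 - 3 \cdot 464 \cdot 253 = \frac{445}{2} - 352176 = - \frac{703907}{2}$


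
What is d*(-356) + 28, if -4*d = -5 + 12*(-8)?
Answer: -8961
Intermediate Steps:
d = 101/4 (d = -(-5 + 12*(-8))/4 = -(-5 - 96)/4 = -1/4*(-101) = 101/4 ≈ 25.250)
d*(-356) + 28 = (101/4)*(-356) + 28 = -8989 + 28 = -8961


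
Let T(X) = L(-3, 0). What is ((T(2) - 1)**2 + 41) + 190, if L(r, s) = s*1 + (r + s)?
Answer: 247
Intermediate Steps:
L(r, s) = r + 2*s (L(r, s) = s + (r + s) = r + 2*s)
T(X) = -3 (T(X) = -3 + 2*0 = -3 + 0 = -3)
((T(2) - 1)**2 + 41) + 190 = ((-3 - 1)**2 + 41) + 190 = ((-4)**2 + 41) + 190 = (16 + 41) + 190 = 57 + 190 = 247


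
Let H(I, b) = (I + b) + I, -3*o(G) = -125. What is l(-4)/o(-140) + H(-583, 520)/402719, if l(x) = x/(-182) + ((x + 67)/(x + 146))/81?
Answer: -1844472733/1951475594250 ≈ -0.00094517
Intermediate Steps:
o(G) = 125/3 (o(G) = -1/3*(-125) = 125/3)
H(I, b) = b + 2*I
l(x) = -x/182 + (67 + x)/(81*(146 + x)) (l(x) = x*(-1/182) + ((67 + x)/(146 + x))*(1/81) = -x/182 + ((67 + x)/(146 + x))*(1/81) = -x/182 + (67 + x)/(81*(146 + x)))
l(-4)/o(-140) + H(-583, 520)/402719 = ((12194 - 11644*(-4) - 81*(-4)**2)/(14742*(146 - 4)))/(125/3) + (520 + 2*(-583))/402719 = ((1/14742)*(12194 + 46576 - 81*16)/142)*(3/125) + (520 - 1166)*(1/402719) = ((1/14742)*(1/142)*(12194 + 46576 - 1296))*(3/125) - 646*1/402719 = ((1/14742)*(1/142)*57474)*(3/125) - 646/402719 = (3193/116298)*(3/125) - 646/402719 = 3193/4845750 - 646/402719 = -1844472733/1951475594250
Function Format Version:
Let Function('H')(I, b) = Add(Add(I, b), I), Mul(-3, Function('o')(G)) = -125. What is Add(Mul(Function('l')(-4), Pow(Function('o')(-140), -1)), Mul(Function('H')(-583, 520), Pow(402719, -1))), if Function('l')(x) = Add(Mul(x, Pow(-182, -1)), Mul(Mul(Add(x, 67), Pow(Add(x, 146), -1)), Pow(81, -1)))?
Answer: Rational(-1844472733, 1951475594250) ≈ -0.00094517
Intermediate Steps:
Function('o')(G) = Rational(125, 3) (Function('o')(G) = Mul(Rational(-1, 3), -125) = Rational(125, 3))
Function('H')(I, b) = Add(b, Mul(2, I))
Function('l')(x) = Add(Mul(Rational(-1, 182), x), Mul(Rational(1, 81), Pow(Add(146, x), -1), Add(67, x))) (Function('l')(x) = Add(Mul(x, Rational(-1, 182)), Mul(Mul(Add(67, x), Pow(Add(146, x), -1)), Rational(1, 81))) = Add(Mul(Rational(-1, 182), x), Mul(Mul(Pow(Add(146, x), -1), Add(67, x)), Rational(1, 81))) = Add(Mul(Rational(-1, 182), x), Mul(Rational(1, 81), Pow(Add(146, x), -1), Add(67, x))))
Add(Mul(Function('l')(-4), Pow(Function('o')(-140), -1)), Mul(Function('H')(-583, 520), Pow(402719, -1))) = Add(Mul(Mul(Rational(1, 14742), Pow(Add(146, -4), -1), Add(12194, Mul(-11644, -4), Mul(-81, Pow(-4, 2)))), Pow(Rational(125, 3), -1)), Mul(Add(520, Mul(2, -583)), Pow(402719, -1))) = Add(Mul(Mul(Rational(1, 14742), Pow(142, -1), Add(12194, 46576, Mul(-81, 16))), Rational(3, 125)), Mul(Add(520, -1166), Rational(1, 402719))) = Add(Mul(Mul(Rational(1, 14742), Rational(1, 142), Add(12194, 46576, -1296)), Rational(3, 125)), Mul(-646, Rational(1, 402719))) = Add(Mul(Mul(Rational(1, 14742), Rational(1, 142), 57474), Rational(3, 125)), Rational(-646, 402719)) = Add(Mul(Rational(3193, 116298), Rational(3, 125)), Rational(-646, 402719)) = Add(Rational(3193, 4845750), Rational(-646, 402719)) = Rational(-1844472733, 1951475594250)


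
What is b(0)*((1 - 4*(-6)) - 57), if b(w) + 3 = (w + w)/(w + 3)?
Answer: 96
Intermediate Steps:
b(w) = -3 + 2*w/(3 + w) (b(w) = -3 + (w + w)/(w + 3) = -3 + (2*w)/(3 + w) = -3 + 2*w/(3 + w))
b(0)*((1 - 4*(-6)) - 57) = ((-9 - 1*0)/(3 + 0))*((1 - 4*(-6)) - 57) = ((-9 + 0)/3)*((1 + 24) - 57) = ((1/3)*(-9))*(25 - 57) = -3*(-32) = 96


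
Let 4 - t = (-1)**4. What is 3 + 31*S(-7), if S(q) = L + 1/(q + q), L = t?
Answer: 1313/14 ≈ 93.786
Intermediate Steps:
t = 3 (t = 4 - 1*(-1)**4 = 4 - 1*1 = 4 - 1 = 3)
L = 3
S(q) = 3 + 1/(2*q) (S(q) = 3 + 1/(q + q) = 3 + 1/(2*q))
3 + 31*S(-7) = 3 + 31*(3 + (1/2)/(-7)) = 3 + 31*(3 + (1/2)*(-1/7)) = 3 + 31*(3 - 1/14) = 3 + 31*(41/14) = 3 + 1271/14 = 1313/14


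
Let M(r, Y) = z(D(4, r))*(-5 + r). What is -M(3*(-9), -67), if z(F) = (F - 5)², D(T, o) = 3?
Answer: 128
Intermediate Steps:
z(F) = (-5 + F)²
M(r, Y) = -20 + 4*r (M(r, Y) = (-5 + 3)²*(-5 + r) = (-2)²*(-5 + r) = 4*(-5 + r) = -20 + 4*r)
-M(3*(-9), -67) = -(-20 + 4*(3*(-9))) = -(-20 + 4*(-27)) = -(-20 - 108) = -1*(-128) = 128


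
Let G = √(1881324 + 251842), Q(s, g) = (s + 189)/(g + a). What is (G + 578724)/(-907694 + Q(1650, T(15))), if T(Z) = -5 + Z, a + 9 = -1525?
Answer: -97997264/153703055 - 3556*√43534/461109165 ≈ -0.63918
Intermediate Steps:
a = -1534 (a = -9 - 1525 = -1534)
Q(s, g) = (189 + s)/(-1534 + g) (Q(s, g) = (s + 189)/(g - 1534) = (189 + s)/(-1534 + g))
G = 7*√43534 (G = √2133166 = 7*√43534 ≈ 1460.5)
(G + 578724)/(-907694 + Q(1650, T(15))) = (7*√43534 + 578724)/(-907694 + (189 + 1650)/(-1534 + (-5 + 15))) = (578724 + 7*√43534)/(-907694 + 1839/(-1534 + 10)) = (578724 + 7*√43534)/(-907694 + 1839/(-1524)) = (578724 + 7*√43534)/(-907694 - 1/1524*1839) = (578724 + 7*√43534)/(-907694 - 613/508) = (578724 + 7*√43534)/(-461109165/508) = (578724 + 7*√43534)*(-508/461109165) = -97997264/153703055 - 3556*√43534/461109165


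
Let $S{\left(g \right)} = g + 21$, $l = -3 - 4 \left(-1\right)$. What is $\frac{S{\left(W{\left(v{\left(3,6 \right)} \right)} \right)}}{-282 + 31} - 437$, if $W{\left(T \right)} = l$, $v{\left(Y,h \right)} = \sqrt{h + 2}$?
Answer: $- \frac{109709}{251} \approx -437.09$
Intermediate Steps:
$v{\left(Y,h \right)} = \sqrt{2 + h}$
$l = 1$ ($l = -3 - -4 = -3 + 4 = 1$)
$W{\left(T \right)} = 1$
$S{\left(g \right)} = 21 + g$
$\frac{S{\left(W{\left(v{\left(3,6 \right)} \right)} \right)}}{-282 + 31} - 437 = \frac{21 + 1}{-282 + 31} - 437 = \frac{22}{-251} - 437 = 22 \left(- \frac{1}{251}\right) - 437 = - \frac{22}{251} - 437 = - \frac{109709}{251}$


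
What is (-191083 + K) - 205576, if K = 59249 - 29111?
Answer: -366521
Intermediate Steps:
K = 30138
(-191083 + K) - 205576 = (-191083 + 30138) - 205576 = -160945 - 205576 = -366521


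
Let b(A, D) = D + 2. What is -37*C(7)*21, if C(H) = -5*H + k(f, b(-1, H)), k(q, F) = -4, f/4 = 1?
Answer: 30303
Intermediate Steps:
b(A, D) = 2 + D
f = 4 (f = 4*1 = 4)
C(H) = -4 - 5*H (C(H) = -5*H - 4 = -4 - 5*H)
-37*C(7)*21 = -37*(-4 - 5*7)*21 = -37*(-4 - 35)*21 = -37*(-39)*21 = 1443*21 = 30303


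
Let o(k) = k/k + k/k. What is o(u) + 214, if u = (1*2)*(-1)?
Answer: 216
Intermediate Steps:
u = -2 (u = 2*(-1) = -2)
o(k) = 2 (o(k) = 1 + 1 = 2)
o(u) + 214 = 2 + 214 = 216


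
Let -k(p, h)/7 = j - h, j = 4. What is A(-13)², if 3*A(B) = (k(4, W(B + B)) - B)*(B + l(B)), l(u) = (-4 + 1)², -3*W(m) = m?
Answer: 300304/81 ≈ 3707.5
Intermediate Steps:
W(m) = -m/3
l(u) = 9 (l(u) = (-3)² = 9)
k(p, h) = -28 + 7*h (k(p, h) = -7*(4 - h) = -28 + 7*h)
A(B) = (-28 - 17*B/3)*(9 + B)/3 (A(B) = (((-28 + 7*(-(B + B)/3)) - B)*(B + 9))/3 = (((-28 + 7*(-2*B/3)) - B)*(9 + B))/3 = (((-28 - 14*B/3) - B)*(9 + B))/3 = ((-28 - 17*B/3)*(9 + B))/3 = (-28 - 17*B/3)*(9 + B)/3)
A(-13)² = (-84 - 79/3*(-13) - 17/9*(-13)²)² = (-84 + 1027/3 - 17/9*169)² = (-84 + 1027/3 - 2873/9)² = (-548/9)² = 300304/81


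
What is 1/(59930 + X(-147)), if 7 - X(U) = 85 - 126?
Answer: 1/59978 ≈ 1.6673e-5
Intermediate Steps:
X(U) = 48 (X(U) = 7 - (85 - 126) = 7 - 1*(-41) = 7 + 41 = 48)
1/(59930 + X(-147)) = 1/(59930 + 48) = 1/59978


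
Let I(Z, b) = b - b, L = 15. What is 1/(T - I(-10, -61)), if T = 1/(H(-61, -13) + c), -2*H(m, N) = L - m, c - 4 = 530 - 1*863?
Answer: -367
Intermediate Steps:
c = -329 (c = 4 + (530 - 1*863) = 4 + (530 - 863) = 4 - 333 = -329)
H(m, N) = -15/2 + m/2 (H(m, N) = -(15 - m)/2 = -15/2 + m/2)
I(Z, b) = 0
T = -1/367 (T = 1/((-15/2 + (½)*(-61)) - 329) = 1/((-15/2 - 61/2) - 329) = 1/(-38 - 329) = 1/(-367) = -1/367 ≈ -0.0027248)
1/(T - I(-10, -61)) = 1/(-1/367 - 1*0) = 1/(-1/367 + 0) = 1/(-1/367) = -367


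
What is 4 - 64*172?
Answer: -11004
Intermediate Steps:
4 - 64*172 = 4 - 11008 = -11004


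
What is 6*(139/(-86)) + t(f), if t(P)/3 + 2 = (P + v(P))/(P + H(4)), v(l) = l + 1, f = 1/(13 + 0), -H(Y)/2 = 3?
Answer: -53910/3311 ≈ -16.282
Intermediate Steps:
H(Y) = -6 (H(Y) = -2*3 = -6)
f = 1/13 ≈ 0.076923
v(l) = 1 + l
t(P) = -6 + 3*(1 + 2*P)/(-6 + P) (t(P) = -6 + 3*((P + (1 + P))/(P - 6)) = -6 + 3*((1 + 2*P)/(-6 + P)) = -6 + 3*(1 + 2*P)/(-6 + P))
6*(139/(-86)) + t(f) = 6*(139/(-86)) + 39/(-6 + 1/13) = 6*(139*(-1/86)) + 39/(-77/13) = 6*(-139/86) + 39*(-13/77) = -417/43 - 507/77 = -53910/3311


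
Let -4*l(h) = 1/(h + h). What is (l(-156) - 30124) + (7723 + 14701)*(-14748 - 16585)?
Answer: -876896362367/1248 ≈ -7.0264e+8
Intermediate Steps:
l(h) = -1/(8*h) (l(h) = -1/(4*(h + h)) = -1/(2*h)/4 = -1/(8*h))
(l(-156) - 30124) + (7723 + 14701)*(-14748 - 16585) = (-⅛/(-156) - 30124) + (7723 + 14701)*(-14748 - 16585) = (-⅛*(-1/156) - 30124) + 22424*(-31333) = (1/1248 - 30124) - 702611192 = -37594751/1248 - 702611192 = -876896362367/1248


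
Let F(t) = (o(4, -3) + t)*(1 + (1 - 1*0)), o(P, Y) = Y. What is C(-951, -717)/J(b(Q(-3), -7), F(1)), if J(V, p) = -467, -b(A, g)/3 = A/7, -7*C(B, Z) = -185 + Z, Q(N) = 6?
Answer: -902/3269 ≈ -0.27593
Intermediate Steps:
C(B, Z) = 185/7 - Z/7 (C(B, Z) = -(-185 + Z)/7 = 185/7 - Z/7)
F(t) = -6 + 2*t (F(t) = (-3 + t)*(1 + (1 - 1*0)) = (-3 + t)*(1 + (1 + 0)) = (-3 + t)*(1 + 1) = (-3 + t)*2 = -6 + 2*t)
b(A, g) = -3*A/7
C(-951, -717)/J(b(Q(-3), -7), F(1)) = (185/7 - ⅐*(-717))/(-467) = (185/7 + 717/7)*(-1/467) = (902/7)*(-1/467) = -902/3269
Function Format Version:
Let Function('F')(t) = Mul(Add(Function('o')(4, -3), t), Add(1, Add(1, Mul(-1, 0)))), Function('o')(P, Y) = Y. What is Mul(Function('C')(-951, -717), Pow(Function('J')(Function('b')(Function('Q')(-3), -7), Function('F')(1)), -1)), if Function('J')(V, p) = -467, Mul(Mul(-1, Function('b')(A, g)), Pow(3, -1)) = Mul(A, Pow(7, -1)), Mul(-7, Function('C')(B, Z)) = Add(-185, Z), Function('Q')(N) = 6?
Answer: Rational(-902, 3269) ≈ -0.27593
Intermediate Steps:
Function('C')(B, Z) = Add(Rational(185, 7), Mul(Rational(-1, 7), Z)) (Function('C')(B, Z) = Mul(Rational(-1, 7), Add(-185, Z)) = Add(Rational(185, 7), Mul(Rational(-1, 7), Z)))
Function('F')(t) = Add(-6, Mul(2, t)) (Function('F')(t) = Mul(Add(-3, t), Add(1, Add(1, Mul(-1, 0)))) = Mul(Add(-3, t), Add(1, Add(1, 0))) = Mul(Add(-3, t), Add(1, 1)) = Mul(Add(-3, t), 2) = Add(-6, Mul(2, t)))
Function('b')(A, g) = Mul(Rational(-3, 7), A) (Function('b')(A, g) = Mul(-3, Mul(A, Pow(7, -1))) = Mul(-3, Mul(A, Rational(1, 7))) = Mul(-3, Mul(Rational(1, 7), A)) = Mul(Rational(-3, 7), A))
Mul(Function('C')(-951, -717), Pow(Function('J')(Function('b')(Function('Q')(-3), -7), Function('F')(1)), -1)) = Mul(Add(Rational(185, 7), Mul(Rational(-1, 7), -717)), Pow(-467, -1)) = Mul(Add(Rational(185, 7), Rational(717, 7)), Rational(-1, 467)) = Mul(Rational(902, 7), Rational(-1, 467)) = Rational(-902, 3269)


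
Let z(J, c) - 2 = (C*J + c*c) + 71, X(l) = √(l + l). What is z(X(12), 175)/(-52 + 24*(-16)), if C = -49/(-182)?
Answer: -15349/218 - 7*√6/5668 ≈ -70.411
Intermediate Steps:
X(l) = √2*√l (X(l) = √(2*l) = √2*√l)
C = 7/26 (C = -49*(-1/182) = 7/26 ≈ 0.26923)
z(J, c) = 73 + c² + 7*J/26 (z(J, c) = 2 + ((7*J/26 + c*c) + 71) = 2 + ((7*J/26 + c²) + 71) = 2 + ((c² + 7*J/26) + 71) = 2 + (71 + c² + 7*J/26) = 73 + c² + 7*J/26)
z(X(12), 175)/(-52 + 24*(-16)) = (73 + 175² + 7*(√2*√12)/26)/(-52 + 24*(-16)) = (73 + 30625 + 7*(√2*(2*√3))/26)/(-52 - 384) = (73 + 30625 + 7*(2*√6)/26)/(-436) = (73 + 30625 + 7*√6/13)*(-1/436) = (30698 + 7*√6/13)*(-1/436) = -15349/218 - 7*√6/5668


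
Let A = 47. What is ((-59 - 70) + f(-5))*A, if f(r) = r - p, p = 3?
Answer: -6439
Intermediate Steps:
f(r) = -3 + r (f(r) = r - 1*3 = r - 3 = -3 + r)
((-59 - 70) + f(-5))*A = ((-59 - 70) + (-3 - 5))*47 = (-129 - 8)*47 = -137*47 = -6439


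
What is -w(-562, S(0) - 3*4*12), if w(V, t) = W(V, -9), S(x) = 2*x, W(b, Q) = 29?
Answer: -29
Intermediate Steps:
w(V, t) = 29
-w(-562, S(0) - 3*4*12) = -1*29 = -29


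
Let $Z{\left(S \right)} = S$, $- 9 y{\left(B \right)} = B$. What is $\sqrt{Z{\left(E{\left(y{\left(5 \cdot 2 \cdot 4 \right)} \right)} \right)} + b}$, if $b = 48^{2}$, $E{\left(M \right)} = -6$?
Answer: $\sqrt{2298} \approx 47.937$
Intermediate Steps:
$y{\left(B \right)} = - \frac{B}{9}$
$b = 2304$
$\sqrt{Z{\left(E{\left(y{\left(5 \cdot 2 \cdot 4 \right)} \right)} \right)} + b} = \sqrt{-6 + 2304} = \sqrt{2298}$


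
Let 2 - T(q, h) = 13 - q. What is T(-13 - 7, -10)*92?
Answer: -2852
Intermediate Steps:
T(q, h) = -11 + q (T(q, h) = 2 - (13 - q) = 2 + (-13 + q) = -11 + q)
T(-13 - 7, -10)*92 = (-11 + (-13 - 7))*92 = (-11 - 20)*92 = -31*92 = -2852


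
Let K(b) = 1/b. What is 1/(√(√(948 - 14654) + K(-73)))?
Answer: √73/√(-1 + 73*I*√13706) ≈ 0.065348 - 0.065356*I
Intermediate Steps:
1/(√(√(948 - 14654) + K(-73))) = 1/(√(√(948 - 14654) + 1/(-73))) = 1/(√(√(-13706) - 1/73)) = 1/(√(I*√13706 - 1/73)) = 1/(√(-1/73 + I*√13706)) = (-1/73 + I*√13706)^(-½)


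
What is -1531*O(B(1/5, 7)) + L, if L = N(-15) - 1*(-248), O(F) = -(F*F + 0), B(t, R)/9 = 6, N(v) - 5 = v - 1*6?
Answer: 4464628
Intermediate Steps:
N(v) = -1 + v (N(v) = 5 + (v - 1*6) = 5 + (v - 6) = 5 + (-6 + v) = -1 + v)
B(t, R) = 54 (B(t, R) = 9*6 = 54)
O(F) = -F**2 (O(F) = -(F**2 + 0) = -F**2)
L = 232 (L = (-1 - 15) - 1*(-248) = -16 + 248 = 232)
-1531*O(B(1/5, 7)) + L = -(-1531)*54**2 + 232 = -(-1531)*2916 + 232 = -1531*(-2916) + 232 = 4464396 + 232 = 4464628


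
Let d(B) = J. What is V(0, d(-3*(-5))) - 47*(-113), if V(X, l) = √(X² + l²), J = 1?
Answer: 5312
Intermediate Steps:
d(B) = 1
V(0, d(-3*(-5))) - 47*(-113) = √(0² + 1²) - 47*(-113) = √(0 + 1) + 5311 = √1 + 5311 = 1 + 5311 = 5312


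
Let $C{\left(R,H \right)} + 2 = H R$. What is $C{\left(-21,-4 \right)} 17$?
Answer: $1394$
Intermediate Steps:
$C{\left(R,H \right)} = -2 + H R$
$C{\left(-21,-4 \right)} 17 = \left(-2 - -84\right) 17 = \left(-2 + 84\right) 17 = 82 \cdot 17 = 1394$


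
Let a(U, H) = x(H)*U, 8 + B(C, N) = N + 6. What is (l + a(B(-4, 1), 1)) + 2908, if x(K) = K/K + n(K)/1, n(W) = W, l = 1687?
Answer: 4593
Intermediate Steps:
B(C, N) = -2 + N (B(C, N) = -8 + (N + 6) = -8 + (6 + N) = -2 + N)
x(K) = 1 + K (x(K) = K/K + K/1 = 1 + K*1 = 1 + K)
a(U, H) = U*(1 + H) (a(U, H) = (1 + H)*U = U*(1 + H))
(l + a(B(-4, 1), 1)) + 2908 = (1687 + (-2 + 1)*(1 + 1)) + 2908 = (1687 - 1*2) + 2908 = (1687 - 2) + 2908 = 1685 + 2908 = 4593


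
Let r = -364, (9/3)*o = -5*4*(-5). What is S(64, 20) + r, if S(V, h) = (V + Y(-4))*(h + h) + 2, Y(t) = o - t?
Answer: 11074/3 ≈ 3691.3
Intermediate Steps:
o = 100/3 (o = (-5*4*(-5))/3 = (-20*(-5))/3 = (⅓)*100 = 100/3 ≈ 33.333)
Y(t) = 100/3 - t
S(V, h) = 2 + 2*h*(112/3 + V) (S(V, h) = (V + (100/3 - 1*(-4)))*(h + h) + 2 = (V + (100/3 + 4))*(2*h) + 2 = (V + 112/3)*(2*h) + 2 = (112/3 + V)*(2*h) + 2 = 2*h*(112/3 + V) + 2 = 2 + 2*h*(112/3 + V))
S(64, 20) + r = (2 + (224/3)*20 + 2*64*20) - 364 = (2 + 4480/3 + 2560) - 364 = 12166/3 - 364 = 11074/3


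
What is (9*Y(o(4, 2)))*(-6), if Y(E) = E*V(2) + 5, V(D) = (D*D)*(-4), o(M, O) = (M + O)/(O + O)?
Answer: 1026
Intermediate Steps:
o(M, O) = (M + O)/(2*O) (o(M, O) = (M + O)/((2*O)) = (M + O)*(1/(2*O)) = (M + O)/(2*O))
V(D) = -4*D**2 (V(D) = D**2*(-4) = -4*D**2)
Y(E) = 5 - 16*E (Y(E) = E*(-4*2**2) + 5 = E*(-4*4) + 5 = E*(-16) + 5 = -16*E + 5 = 5 - 16*E)
(9*Y(o(4, 2)))*(-6) = (9*(5 - 8*(4 + 2)/2))*(-6) = (9*(5 - 8*6/2))*(-6) = (9*(5 - 16*3/2))*(-6) = (9*(5 - 24))*(-6) = (9*(-19))*(-6) = -171*(-6) = 1026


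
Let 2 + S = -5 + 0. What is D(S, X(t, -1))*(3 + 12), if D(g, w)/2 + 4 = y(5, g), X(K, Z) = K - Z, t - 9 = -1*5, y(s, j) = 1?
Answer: -90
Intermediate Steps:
t = 4 (t = 9 - 1*5 = 9 - 5 = 4)
S = -7 (S = -2 + (-5 + 0) = -2 - 5 = -7)
D(g, w) = -6 (D(g, w) = -8 + 2*1 = -8 + 2 = -6)
D(S, X(t, -1))*(3 + 12) = -6*(3 + 12) = -6*15 = -90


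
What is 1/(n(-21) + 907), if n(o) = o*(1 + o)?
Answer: 1/1327 ≈ 0.00075358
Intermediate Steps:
1/(n(-21) + 907) = 1/(-21*(1 - 21) + 907) = 1/(-21*(-20) + 907) = 1/(420 + 907) = 1/1327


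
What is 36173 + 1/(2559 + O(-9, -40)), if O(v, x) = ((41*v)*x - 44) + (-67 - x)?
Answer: 623911905/17248 ≈ 36173.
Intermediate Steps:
O(v, x) = -111 - x + 41*v*x (O(v, x) = (41*v*x - 44) + (-67 - x) = (-44 + 41*v*x) + (-67 - x) = -111 - x + 41*v*x)
36173 + 1/(2559 + O(-9, -40)) = 36173 + 1/(2559 + (-111 - 1*(-40) + 41*(-9)*(-40))) = 36173 + 1/(2559 + (-111 + 40 + 14760)) = 36173 + 1/(2559 + 14689) = 36173 + 1/17248 = 623911905/17248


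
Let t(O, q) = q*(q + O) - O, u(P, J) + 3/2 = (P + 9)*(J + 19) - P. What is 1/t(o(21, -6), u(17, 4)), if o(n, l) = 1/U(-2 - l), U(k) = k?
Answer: 8/2687719 ≈ 2.9765e-6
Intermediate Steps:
o(n, l) = 1/(-2 - l)
u(P, J) = -3/2 - P + (9 + P)*(19 + J) (u(P, J) = -3/2 + ((P + 9)*(J + 19) - P) = -3/2 + ((9 + P)*(19 + J) - P) = -3/2 + (-P + (9 + P)*(19 + J)) = -3/2 - P + (9 + P)*(19 + J))
t(O, q) = -O + q*(O + q) (t(O, q) = q*(O + q) - O = -O + q*(O + q))
1/t(o(21, -6), u(17, 4)) = 1/((339/2 + 9*4 + 18*17 + 4*17)**2 - (-1)/(2 - 6) + (-1/(2 - 6))*(339/2 + 9*4 + 18*17 + 4*17)) = 1/((339/2 + 36 + 306 + 68)**2 - (-1)/(-4) + (-1/(-4))*(339/2 + 36 + 306 + 68)) = 1/((1159/2)**2 - (-1)*(-1)/4 - 1*(-1/4)*(1159/2)) = 1/(1343281/4 - 1*1/4 + (1/4)*(1159/2)) = 1/(1343281/4 - 1/4 + 1159/8) = 1/(2687719/8) = 8/2687719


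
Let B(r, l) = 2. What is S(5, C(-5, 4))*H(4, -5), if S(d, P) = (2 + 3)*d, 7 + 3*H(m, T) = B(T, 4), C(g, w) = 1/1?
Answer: -125/3 ≈ -41.667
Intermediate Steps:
C(g, w) = 1
H(m, T) = -5/3 (H(m, T) = -7/3 + (⅓)*2 = -7/3 + ⅔ = -5/3)
S(d, P) = 5*d
S(5, C(-5, 4))*H(4, -5) = (5*5)*(-5/3) = 25*(-5/3) = -125/3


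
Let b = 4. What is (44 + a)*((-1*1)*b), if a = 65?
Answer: -436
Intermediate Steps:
(44 + a)*((-1*1)*b) = (44 + 65)*(-1*1*4) = 109*(-1*4) = 109*(-4) = -436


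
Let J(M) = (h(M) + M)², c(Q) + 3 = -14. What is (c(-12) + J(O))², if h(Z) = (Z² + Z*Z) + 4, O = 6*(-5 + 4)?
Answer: 23843689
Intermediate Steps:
O = -6 (O = 6*(-1) = -6)
h(Z) = 4 + 2*Z² (h(Z) = (Z² + Z²) + 4 = 2*Z² + 4 = 4 + 2*Z²)
c(Q) = -17 (c(Q) = -3 - 14 = -17)
J(M) = (4 + M + 2*M²)² (J(M) = ((4 + 2*M²) + M)² = (4 + M + 2*M²)²)
(c(-12) + J(O))² = (-17 + (4 - 6 + 2*(-6)²)²)² = (-17 + (4 - 6 + 2*36)²)² = (-17 + (4 - 6 + 72)²)² = (-17 + 70²)² = (-17 + 4900)² = 4883² = 23843689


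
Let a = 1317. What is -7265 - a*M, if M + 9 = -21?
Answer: 32245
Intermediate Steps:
M = -30 (M = -9 - 21 = -30)
-7265 - a*M = -7265 - 1317*(-30) = -7265 - 1*(-39510) = -7265 + 39510 = 32245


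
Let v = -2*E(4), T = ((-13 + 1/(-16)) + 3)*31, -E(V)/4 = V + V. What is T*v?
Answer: -19964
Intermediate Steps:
E(V) = -8*V (E(V) = -4*(V + V) = -8*V)
T = -4991/16 (T = ((-13 - 1/16) + 3)*31 = (-209/16 + 3)*31 = -161/16*31 = -4991/16 ≈ -311.94)
v = 64 (v = -(-16)*4 = -2*(-32) = 64)
T*v = -4991/16*64 = -19964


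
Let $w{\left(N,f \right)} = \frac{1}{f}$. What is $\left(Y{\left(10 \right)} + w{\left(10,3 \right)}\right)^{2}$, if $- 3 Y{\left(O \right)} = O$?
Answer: $9$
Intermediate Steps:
$Y{\left(O \right)} = - \frac{O}{3}$
$\left(Y{\left(10 \right)} + w{\left(10,3 \right)}\right)^{2} = \left(\left(- \frac{1}{3}\right) 10 + \frac{1}{3}\right)^{2} = \left(- \frac{10}{3} + \frac{1}{3}\right)^{2} = \left(-3\right)^{2} = 9$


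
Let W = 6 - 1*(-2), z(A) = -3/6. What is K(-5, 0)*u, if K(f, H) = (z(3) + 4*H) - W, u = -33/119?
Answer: 33/14 ≈ 2.3571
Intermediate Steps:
u = -33/119 (u = -33*1/119 = -33/119 ≈ -0.27731)
z(A) = -½ (z(A) = -3*⅙ = -½)
W = 8 (W = 6 + 2 = 8)
K(f, H) = -17/2 + 4*H (K(f, H) = (-½ + 4*H) - 1*8 = (-½ + 4*H) - 8 = -17/2 + 4*H)
K(-5, 0)*u = (-17/2 + 4*0)*(-33/119) = (-17/2 + 0)*(-33/119) = -17/2*(-33/119) = 33/14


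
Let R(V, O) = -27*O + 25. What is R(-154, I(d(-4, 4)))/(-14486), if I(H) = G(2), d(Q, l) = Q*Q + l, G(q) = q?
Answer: 29/14486 ≈ 0.0020019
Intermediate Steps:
d(Q, l) = l + Q**2 (d(Q, l) = Q**2 + l = l + Q**2)
I(H) = 2
R(V, O) = 25 - 27*O
R(-154, I(d(-4, 4)))/(-14486) = (25 - 27*2)/(-14486) = (25 - 54)*(-1/14486) = -29*(-1/14486) = 29/14486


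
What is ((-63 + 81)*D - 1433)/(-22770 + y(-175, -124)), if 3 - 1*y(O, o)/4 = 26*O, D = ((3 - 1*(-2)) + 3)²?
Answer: 281/4558 ≈ 0.061650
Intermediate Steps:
D = 64 (D = ((3 + 2) + 3)² = (5 + 3)² = 8² = 64)
y(O, o) = 12 - 104*O
((-63 + 81)*D - 1433)/(-22770 + y(-175, -124)) = ((-63 + 81)*64 - 1433)/(-22770 + (12 - 104*(-175))) = (18*64 - 1433)/(-22770 + (12 + 18200)) = (1152 - 1433)/(-22770 + 18212) = -281/(-4558) = -281*(-1/4558) = 281/4558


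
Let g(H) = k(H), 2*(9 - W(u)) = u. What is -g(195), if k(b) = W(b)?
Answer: 177/2 ≈ 88.500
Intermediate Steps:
W(u) = 9 - u/2
k(b) = 9 - b/2
g(H) = 9 - H/2
-g(195) = -(9 - ½*195) = -(9 - 195/2) = -1*(-177/2) = 177/2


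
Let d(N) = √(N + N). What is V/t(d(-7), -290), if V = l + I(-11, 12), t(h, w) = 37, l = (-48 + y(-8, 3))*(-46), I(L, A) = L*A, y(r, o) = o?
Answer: 1938/37 ≈ 52.378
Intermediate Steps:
I(L, A) = A*L
d(N) = √2*√N (d(N) = √(2*N) = √2*√N)
l = 2070 (l = (-48 + 3)*(-46) = -45*(-46) = 2070)
V = 1938 (V = 2070 + 12*(-11) = 2070 - 132 = 1938)
V/t(d(-7), -290) = 1938/37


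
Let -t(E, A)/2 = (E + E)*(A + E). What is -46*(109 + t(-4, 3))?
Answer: -4278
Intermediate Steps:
t(E, A) = -4*E*(A + E) (t(E, A) = -2*(E + E)*(A + E) = -2*2*E*(A + E) = -4*E*(A + E))
-46*(109 + t(-4, 3)) = -46*(109 - 4*(-4)*(3 - 4)) = -46*(109 - 4*(-4)*(-1)) = -46*(109 - 16) = -46*93 = -4278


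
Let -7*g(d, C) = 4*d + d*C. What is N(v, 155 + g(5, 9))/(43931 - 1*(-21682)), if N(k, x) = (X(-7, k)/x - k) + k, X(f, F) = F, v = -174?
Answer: -203/11154210 ≈ -1.8199e-5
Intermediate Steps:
g(d, C) = -4*d/7 - C*d/7 (g(d, C) = -(4*d + d*C)/7 = -(4*d + C*d)/7 = -4*d/7 - C*d/7)
N(k, x) = k/x (N(k, x) = (k/x - k) + k = (-k + k/x) + k = k/x)
N(v, 155 + g(5, 9))/(43931 - 1*(-21682)) = (-174/(155 - ⅐*5*(4 + 9)))/(43931 - 1*(-21682)) = (-174/(155 - ⅐*5*13))/(43931 + 21682) = -174/(155 - 65/7)/65613 = -174/1020/7*(1/65613) = -174*7/1020*(1/65613) = -203/170*1/65613 = -203/11154210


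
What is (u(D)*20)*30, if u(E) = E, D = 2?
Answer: 1200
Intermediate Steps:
(u(D)*20)*30 = (2*20)*30 = 40*30 = 1200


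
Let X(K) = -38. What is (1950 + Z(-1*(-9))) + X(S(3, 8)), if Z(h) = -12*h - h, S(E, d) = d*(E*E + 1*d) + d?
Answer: 1795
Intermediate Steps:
S(E, d) = d + d*(d + E**2) (S(E, d) = d*(E**2 + d) + d = d*(d + E**2) + d = d + d*(d + E**2))
Z(h) = -13*h
(1950 + Z(-1*(-9))) + X(S(3, 8)) = (1950 - (-13)*(-9)) - 38 = (1950 - 13*9) - 38 = (1950 - 117) - 38 = 1833 - 38 = 1795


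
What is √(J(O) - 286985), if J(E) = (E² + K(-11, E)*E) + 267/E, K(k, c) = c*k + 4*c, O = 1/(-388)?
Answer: I*√58799626070/388 ≈ 624.96*I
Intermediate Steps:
O = -1/388 ≈ -0.0025773
K(k, c) = 4*c + c*k
J(E) = -6*E² + 267/E (J(E) = (E² + (E*(4 - 11))*E) + 267/E = (E² + (E*(-7))*E) + 267/E = (E² + (-7*E)*E) + 267/E = (E² - 7*E²) + 267/E = -6*E² + 267/E)
√(J(O) - 286985) = √(3*(89 - 2*(-1/388)³)/(-1/388) - 286985) = √(3*(-388)*(89 - 2*(-1/58411072)) - 286985) = √(3*(-388)*(89 + 1/29205536) - 286985) = √(3*(-388)*(2599292705/29205536) - 286985) = √(-7797878115/75272 - 286985) = √(-29399813035/75272) = I*√58799626070/388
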